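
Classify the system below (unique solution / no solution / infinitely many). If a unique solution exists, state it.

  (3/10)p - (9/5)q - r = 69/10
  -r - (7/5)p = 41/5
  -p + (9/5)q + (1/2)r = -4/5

no solution

Row-reduce:
R1 ← R1 / (3/10).
R2 ← R2 + 7/5·R1.
R3 ← R3 + 1·R1.
R2 ← R2 / (-42/5).
R1 ← R1 + 6·R2.
R3 ← R3 + 21/5·R2.
Row 3 reduces to 0 = 2, a contradiction. The system is inconsistent.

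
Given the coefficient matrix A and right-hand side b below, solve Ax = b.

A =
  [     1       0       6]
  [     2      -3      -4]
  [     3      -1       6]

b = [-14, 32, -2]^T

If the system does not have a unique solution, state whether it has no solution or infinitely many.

Row-reduce the augmented matrix:
R2 ← R2 − 2·R1.
R3 ← R3 − 3·R1.
R2 ← R2 / (-3).
R3 ← R3 + 1·R2.
R3 ← R3 / (-20/3).
R1 ← R1 − 6·R3.
R2 ← R2 − 16/3·R3.
Reading off the reduced rows gives x_1 = 4, x_2 = -4, x_3 = -3.

x_1 = 4, x_2 = -4, x_3 = -3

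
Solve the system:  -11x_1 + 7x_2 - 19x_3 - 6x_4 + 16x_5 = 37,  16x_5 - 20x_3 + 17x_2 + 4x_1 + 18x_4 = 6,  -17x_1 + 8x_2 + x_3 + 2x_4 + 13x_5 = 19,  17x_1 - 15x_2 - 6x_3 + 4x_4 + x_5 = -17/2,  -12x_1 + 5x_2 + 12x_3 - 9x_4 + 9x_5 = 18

Row-reduce the augmented matrix:
R1 ← R1 / (-11).
R2 ← R2 − 4·R1.
R3 ← R3 + 17·R1.
R4 ← R4 − 17·R1.
R5 ← R5 + 12·R1.
R2 ← R2 / (215/11).
R1 ← R1 + 7/11·R2.
R3 ← R3 + 31/11·R2.
R4 ← R4 + 46/11·R2.
R5 ← R5 + 29/11·R2.
R3 ← R3 / (5694/215).
R1 ← R1 − 183/215·R3.
R2 ← R2 + 296/215·R3.
R4 ← R4 + 8841/215·R3.
R5 ← R5 − 6256/215·R3.
R4 ← R4 / (18179/949).
R1 ← R1 − 593/949·R4.
R2 ← R2 − 4310/2847·R4.
R3 ← R3 − 1457/2847·R4.
R5 ← R5 + 43309/2847·R4.
R5 ← R5 / (272269/15582).
R1 ← R1 + 18638/18179·R5.
R2 ← R2 + 37027/54537·R5.
R3 ← R3 + 42544/54537·R5.
R4 ← R4 − 32401/36358·R5.
Reading off the reduced rows gives x_1 = -1/2, x_2 = 0, x_3 = -1/2, x_4 = -1, x_5 = 1.

x_1 = -1/2, x_2 = 0, x_3 = -1/2, x_4 = -1, x_5 = 1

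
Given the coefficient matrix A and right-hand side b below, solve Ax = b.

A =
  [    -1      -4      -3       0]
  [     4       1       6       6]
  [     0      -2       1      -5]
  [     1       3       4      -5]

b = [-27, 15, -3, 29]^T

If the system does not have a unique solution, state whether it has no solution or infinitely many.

x_1 = 1, x_2 = 5, x_3 = 2, x_4 = -1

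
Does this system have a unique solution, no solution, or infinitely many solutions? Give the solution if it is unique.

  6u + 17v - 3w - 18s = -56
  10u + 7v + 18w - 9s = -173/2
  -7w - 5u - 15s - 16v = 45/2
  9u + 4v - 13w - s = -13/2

u = -3, v = -1, w = -2, s = 3/2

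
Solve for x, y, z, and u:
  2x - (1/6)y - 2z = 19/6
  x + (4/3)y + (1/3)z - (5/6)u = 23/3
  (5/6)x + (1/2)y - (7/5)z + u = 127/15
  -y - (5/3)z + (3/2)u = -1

x = 5, y = 5, z = 3, u = 6

Row-reduce the augmented matrix:
R1 ← R1 / (2).
R2 ← R2 − 1·R1.
R3 ← R3 − 5/6·R1.
R2 ← R2 / (17/12).
R1 ← R1 + 1/12·R2.
R3 ← R3 − 41/72·R2.
R4 ← R4 + 1·R2.
R3 ← R3 / (-1687/1530).
R1 ← R1 + 47/51·R3.
R2 ← R2 − 16/17·R3.
R4 ← R4 + 37/51·R3.
R4 ← R4 / (169/5061).
R1 ← R1 + 1965/1687·R4.
R2 ← R2 − 930/1687·R4.
R3 ← R3 + 4085/3374·R4.
Reading off the reduced rows gives x = 5, y = 5, z = 3, u = 6.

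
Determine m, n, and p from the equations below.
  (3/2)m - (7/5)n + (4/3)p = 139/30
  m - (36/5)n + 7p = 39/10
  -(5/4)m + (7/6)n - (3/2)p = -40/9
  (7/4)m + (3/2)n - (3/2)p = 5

Row-reduce the augmented matrix:
R1 ← R1 / (3/2).
R2 ← R2 − 1·R1.
R3 ← R3 + 5/4·R1.
R4 ← R4 − 7/4·R1.
R2 ← R2 / (-94/15).
R1 ← R1 + 14/15·R2.
R4 ← R4 − 47/15·R2.
R3 ← R3 / (-7/18).
R1 ← R1 + 1/47·R3.
R2 ← R2 + 275/282·R3.
R4 reduces to 0 = 0, so the extra equation is consistent.
Reading off the reduced rows gives m = 3, n = 4/3, p = 3/2.

m = 3, n = 4/3, p = 3/2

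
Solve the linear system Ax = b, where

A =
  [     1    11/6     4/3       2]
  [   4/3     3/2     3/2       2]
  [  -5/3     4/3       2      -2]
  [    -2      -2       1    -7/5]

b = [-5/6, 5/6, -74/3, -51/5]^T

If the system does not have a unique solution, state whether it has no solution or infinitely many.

Row-reduce the augmented matrix:
R2 ← R2 − 4/3·R1.
R3 ← R3 + 5/3·R1.
R4 ← R4 + 2·R1.
R2 ← R2 / (-17/18).
R1 ← R1 − 11/6·R2.
R3 ← R3 − 79/18·R2.
R4 ← R4 − 5/3·R2.
R3 ← R3 / (299/102).
R1 ← R1 − 27/34·R3.
R2 ← R2 − 5/17·R3.
R4 ← R4 − 54/17·R3.
R4 ← R4 / (4987/1495).
R1 ← R1 − 354/299·R4.
R2 ← R2 − 264/299·R4.
R3 ← R3 + 180/299·R4.
Reading off the reduced rows gives x_1 = 4, x_2 = -3, x_3 = -4, x_4 = 3.

x_1 = 4, x_2 = -3, x_3 = -4, x_4 = 3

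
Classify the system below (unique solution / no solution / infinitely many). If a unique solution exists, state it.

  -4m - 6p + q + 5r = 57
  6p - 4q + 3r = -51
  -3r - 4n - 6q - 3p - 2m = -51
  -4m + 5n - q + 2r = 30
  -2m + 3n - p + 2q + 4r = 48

m = 0, n = 6, p = -6, q = 6, r = 3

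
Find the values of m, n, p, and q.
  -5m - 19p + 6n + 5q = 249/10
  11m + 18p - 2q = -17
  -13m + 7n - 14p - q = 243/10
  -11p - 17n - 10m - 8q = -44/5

Row-reduce the augmented matrix:
R1 ← R1 / (-5).
R2 ← R2 − 11·R1.
R3 ← R3 + 13·R1.
R4 ← R4 + 10·R1.
R2 ← R2 / (66/5).
R1 ← R1 + 6/5·R2.
R3 ← R3 + 43/5·R2.
R4 ← R4 + 29·R2.
R3 ← R3 / (1313/66).
R1 ← R1 − 18/11·R3.
R2 ← R2 + 119/66·R3.
R4 ← R4 + 1669/66·R3.
R4 ← R4 / (-11252/1313).
R1 ← R1 − 640/1313·R4.
R2 ← R2 + 73/1313·R4.
R3 ← R3 + 537/1313·R4.
Reading off the reduced rows gives m = 0, n = 7/5, p = -1, q = -1/2.

m = 0, n = 7/5, p = -1, q = -1/2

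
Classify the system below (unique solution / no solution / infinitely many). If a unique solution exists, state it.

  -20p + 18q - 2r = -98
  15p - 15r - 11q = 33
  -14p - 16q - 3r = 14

Row-reduce the augmented matrix:
R1 ← R1 / (-20).
R2 ← R2 − 15·R1.
R3 ← R3 + 14·R1.
R2 ← R2 / (5/2).
R1 ← R1 + 9/10·R2.
R3 ← R3 + 143/5·R2.
R3 ← R3 / (-4759/25).
R1 ← R1 + 146/25·R3.
R2 ← R2 + 33/5·R3.
Reading off the reduced rows gives p = 2, q = -3, r = 2.

p = 2, q = -3, r = 2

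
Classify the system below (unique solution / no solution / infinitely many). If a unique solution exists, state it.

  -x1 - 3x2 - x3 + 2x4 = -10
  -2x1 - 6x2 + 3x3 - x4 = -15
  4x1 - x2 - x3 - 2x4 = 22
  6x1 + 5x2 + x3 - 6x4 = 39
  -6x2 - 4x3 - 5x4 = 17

Row-reduce:
R1 ← R1 / (-1).
R2 ← R2 + 2·R1.
R3 ← R3 − 4·R1.
R4 ← R4 − 6·R1.
Swap R2 and R3.
R2 ← R2 / (-13).
R1 ← R1 − 3·R2.
R4 ← R4 + 13·R2.
R5 ← R5 + 6·R2.
R3 ← R3 / (5).
R1 ← R1 + 2/13·R3.
R2 ← R2 − 5/13·R3.
R5 ← R5 + 22/13·R3.
Swap R4 and R5.
R4 ← R4 / (-123/13).
R1 ← R1 + 10/13·R4.
R2 ← R2 + 1/13·R4.
R3 ← R3 + 1·R4.
Row 5 reduces to 0 = -3, a contradiction. The system is inconsistent.

no solution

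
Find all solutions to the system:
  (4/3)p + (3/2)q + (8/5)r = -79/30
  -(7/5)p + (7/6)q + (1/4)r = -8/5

infinitely many solutions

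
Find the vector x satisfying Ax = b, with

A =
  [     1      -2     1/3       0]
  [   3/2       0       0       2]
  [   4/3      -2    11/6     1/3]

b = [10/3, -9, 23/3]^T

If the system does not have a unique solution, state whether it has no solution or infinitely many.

infinitely many solutions

Row-reduce:
R2 ← R2 − 3/2·R1.
R3 ← R3 − 4/3·R1.
R2 ← R2 / (3).
R1 ← R1 + 2·R2.
R3 ← R3 − 2/3·R2.
R3 ← R3 / (3/2).
R2 ← R2 + 1/6·R3.
Rank is 3 with 4 unknowns, leaving x_4 free.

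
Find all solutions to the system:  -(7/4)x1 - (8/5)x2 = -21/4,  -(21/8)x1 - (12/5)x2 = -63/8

infinitely many solutions

Row-reduce:
R1 ← R1 / (-7/4).
R2 ← R2 + 21/8·R1.
Rank is 1 with 2 unknowns, leaving x2 free.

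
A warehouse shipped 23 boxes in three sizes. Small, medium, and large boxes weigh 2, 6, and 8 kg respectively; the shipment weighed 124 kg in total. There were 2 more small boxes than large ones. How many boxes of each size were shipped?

Let s = small boxes, m = medium boxes, l = large boxes.
  s + m + l = 23
  2s + 6m + 8l = 124
  s - l = 2
Row-reduce the augmented matrix:
R2 ← R2 − 2·R1.
R3 ← R3 − 1·R1.
R2 ← R2 / (4).
R1 ← R1 − 1·R2.
R3 ← R3 + 1·R2.
R3 ← R3 / (-1/2).
R1 ← R1 + 1/2·R3.
R2 ← R2 − 3/2·R3.
Reading off the reduced rows gives s = 5, m = 15, l = 3.

small boxes: 5, medium boxes: 15, large boxes: 3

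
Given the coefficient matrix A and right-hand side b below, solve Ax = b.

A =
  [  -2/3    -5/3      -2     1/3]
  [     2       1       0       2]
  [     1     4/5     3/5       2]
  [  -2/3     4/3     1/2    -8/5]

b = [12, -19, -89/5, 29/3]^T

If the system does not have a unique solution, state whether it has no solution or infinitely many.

x_1 = -5, x_2 = 1, x_3 = -6, x_4 = -5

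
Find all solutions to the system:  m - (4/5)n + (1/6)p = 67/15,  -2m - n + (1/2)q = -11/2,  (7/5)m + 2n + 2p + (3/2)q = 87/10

infinitely many solutions

Row-reduce:
R2 ← R2 + 2·R1.
R3 ← R3 − 7/5·R1.
R2 ← R2 / (-13/5).
R1 ← R1 + 4/5·R2.
R3 ← R3 − 78/25·R2.
R3 ← R3 / (13/6).
R1 ← R1 − 5/78·R3.
R2 ← R2 + 5/39·R3.
Rank is 3 with 4 unknowns, leaving q free.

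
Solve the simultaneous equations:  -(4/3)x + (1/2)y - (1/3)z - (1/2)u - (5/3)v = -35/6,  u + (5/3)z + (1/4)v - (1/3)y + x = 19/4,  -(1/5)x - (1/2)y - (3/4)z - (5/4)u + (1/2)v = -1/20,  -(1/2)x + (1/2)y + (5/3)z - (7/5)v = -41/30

Row-reduce:
R1 ← R1 / (-4/3).
R2 ← R2 − 1·R1.
R3 ← R3 + 1/5·R1.
R4 ← R4 + 1/2·R1.
R2 ← R2 / (1/24).
R1 ← R1 + 3/8·R2.
R3 ← R3 + 23/40·R2.
R4 ← R4 − 5/16·R2.
R3 ← R3 / (377/20).
R1 ← R1 − 13·R3.
R2 ← R2 − 34·R3.
R4 ← R4 + 53/6·R3.
R4 ← R4 / (-1141/1131).
R1 ← R1 − 25/29·R4.
R2 ← R2 − 589/377·R4.
R3 ← R3 − 149/377·R4.
Rank is 4 with 5 unknowns, leaving v free.

infinitely many solutions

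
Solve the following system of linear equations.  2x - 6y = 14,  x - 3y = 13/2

no solution

Row-reduce:
R1 ← R1 / (2).
R2 ← R2 − 1·R1.
Row 2 reduces to 0 = -1/2, a contradiction. The system is inconsistent.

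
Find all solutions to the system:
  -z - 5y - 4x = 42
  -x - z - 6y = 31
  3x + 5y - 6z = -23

Row-reduce the augmented matrix:
R1 ← R1 / (-4).
R2 ← R2 + 1·R1.
R3 ← R3 − 3·R1.
R2 ← R2 / (-19/4).
R1 ← R1 − 5/4·R2.
R3 ← R3 − 5/4·R2.
R3 ← R3 / (-132/19).
R1 ← R1 − 1/19·R3.
R2 ← R2 − 3/19·R3.
Reading off the reduced rows gives x = -5, y = -4, z = -2.

x = -5, y = -4, z = -2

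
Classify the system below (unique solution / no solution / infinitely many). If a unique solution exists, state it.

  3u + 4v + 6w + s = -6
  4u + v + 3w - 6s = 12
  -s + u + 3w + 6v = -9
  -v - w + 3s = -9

u = -3, v = -3, w = 3, s = -3

Row-reduce the augmented matrix:
R1 ← R1 / (3).
R2 ← R2 − 4·R1.
R3 ← R3 − 1·R1.
R2 ← R2 / (-13/3).
R1 ← R1 − 4/3·R2.
R3 ← R3 − 14/3·R2.
R4 ← R4 + 1·R2.
R3 ← R3 / (-57/13).
R1 ← R1 − 6/13·R3.
R2 ← R2 − 15/13·R3.
R4 ← R4 − 2/13·R3.
R4 ← R4 / (83/19).
R1 ← R1 + 55/19·R4.
R2 ← R2 + 14/19·R4.
R3 ← R3 − 40/19·R4.
Reading off the reduced rows gives u = -3, v = -3, w = 3, s = -3.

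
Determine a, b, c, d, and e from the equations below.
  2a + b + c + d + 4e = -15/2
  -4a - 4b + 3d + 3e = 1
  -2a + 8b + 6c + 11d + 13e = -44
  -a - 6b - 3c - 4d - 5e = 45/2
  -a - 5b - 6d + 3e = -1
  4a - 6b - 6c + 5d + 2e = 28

a = 3/2, b = -5/2, c = -1, d = 1, e = -2

Row-reduce the augmented matrix:
R1 ← R1 / (2).
R2 ← R2 + 4·R1.
R3 ← R3 + 2·R1.
R4 ← R4 + 1·R1.
R5 ← R5 + 1·R1.
R6 ← R6 − 4·R1.
R2 ← R2 / (-2).
R1 ← R1 − 1/2·R2.
R3 ← R3 − 9·R2.
R4 ← R4 + 11/2·R2.
R5 ← R5 + 9/2·R2.
R6 ← R6 + 8·R2.
R3 ← R3 / (16).
R1 ← R1 − 1·R3.
R2 ← R2 + 1·R3.
R4 ← R4 + 8·R3.
R5 ← R5 + 4·R3.
R6 ← R6 + 16·R3.
Swap R4 and R5.
R4 ← R4 / (-65/8).
R1 ← R1 + 13/32·R4.
R2 ← R2 + 11/32·R4.
R3 ← R3 − 69/32·R4.
R6 ← R6 − 35/2·R4.
Swap R5 and R6.
R5 ← R5 / (127/13).
R1 ← R1 − 3/4·R5.
R2 ← R2 + 63/52·R5.
R3 ← R3 − 173/52·R5.
R4 ← R4 − 5/13·R5.
R6 reduces to 0 = 0, so the extra equation is consistent.
Reading off the reduced rows gives a = 3/2, b = -5/2, c = -1, d = 1, e = -2.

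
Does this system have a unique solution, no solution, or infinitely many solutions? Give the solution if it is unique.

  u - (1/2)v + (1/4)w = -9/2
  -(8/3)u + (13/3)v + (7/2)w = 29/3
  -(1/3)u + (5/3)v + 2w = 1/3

infinitely many solutions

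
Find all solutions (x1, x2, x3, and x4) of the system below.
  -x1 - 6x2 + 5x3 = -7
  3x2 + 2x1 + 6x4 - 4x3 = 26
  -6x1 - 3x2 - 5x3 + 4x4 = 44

Row-reduce:
R1 ← R1 / (-1).
R2 ← R2 − 2·R1.
R3 ← R3 + 6·R1.
R2 ← R2 / (-9).
R1 ← R1 − 6·R2.
R3 ← R3 − 33·R2.
R3 ← R3 / (-13).
R1 ← R1 + 1·R3.
R2 ← R2 + 2/3·R3.
Rank is 3 with 4 unknowns, leaving x4 free.

infinitely many solutions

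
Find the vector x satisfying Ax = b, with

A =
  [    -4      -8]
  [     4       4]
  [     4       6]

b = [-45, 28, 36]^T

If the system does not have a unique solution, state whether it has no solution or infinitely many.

no solution

Row-reduce:
R1 ← R1 / (-4).
R2 ← R2 − 4·R1.
R3 ← R3 − 4·R1.
R2 ← R2 / (-4).
R1 ← R1 − 2·R2.
R3 ← R3 + 2·R2.
Row 3 reduces to 0 = -1/2, a contradiction. The system is inconsistent.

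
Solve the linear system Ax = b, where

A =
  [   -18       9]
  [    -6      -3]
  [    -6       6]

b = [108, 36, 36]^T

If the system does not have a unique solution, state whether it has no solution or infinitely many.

x_1 = -6, x_2 = 0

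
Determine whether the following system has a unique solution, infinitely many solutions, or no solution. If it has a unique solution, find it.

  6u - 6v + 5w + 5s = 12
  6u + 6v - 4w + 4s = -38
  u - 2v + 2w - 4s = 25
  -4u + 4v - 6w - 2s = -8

Row-reduce the augmented matrix:
R1 ← R1 / (6).
R2 ← R2 − 6·R1.
R3 ← R3 − 1·R1.
R4 ← R4 + 4·R1.
R2 ← R2 / (12).
R1 ← R1 + 1·R2.
R3 ← R3 + 1·R2.
R3 ← R3 / (5/12).
R1 ← R1 − 1/12·R3.
R2 ← R2 + 3/4·R3.
R4 ← R4 + 8/3·R3.
R4 ← R4 / (-452/15).
R1 ← R1 − 26/15·R4.
R2 ← R2 + 134/15·R4.
R3 ← R3 + 59/5·R4.
Reading off the reduced rows gives u = 1, v = -6, w = -2, s = -4.

u = 1, v = -6, w = -2, s = -4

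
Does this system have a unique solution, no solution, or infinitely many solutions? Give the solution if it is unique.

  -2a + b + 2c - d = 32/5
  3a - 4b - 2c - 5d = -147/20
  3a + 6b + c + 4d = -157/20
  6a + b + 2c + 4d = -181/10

Row-reduce the augmented matrix:
R1 ← R1 / (-2).
R2 ← R2 − 3·R1.
R3 ← R3 − 3·R1.
R4 ← R4 − 6·R1.
R2 ← R2 / (-5/2).
R1 ← R1 + 1/2·R2.
R3 ← R3 − 15/2·R2.
R4 ← R4 − 4·R2.
R3 ← R3 / (7).
R1 ← R1 + 6/5·R3.
R2 ← R2 + 2/5·R3.
R4 ← R4 − 48/5·R3.
R4 ← R4 / (487/35).
R1 ← R1 + 39/35·R4.
R2 ← R2 − 57/35·R4.
R3 ← R3 + 17/7·R4.
Reading off the reduced rows gives a = -11/4, b = 2/5, c = 0, d = -1/2.

a = -11/4, b = 2/5, c = 0, d = -1/2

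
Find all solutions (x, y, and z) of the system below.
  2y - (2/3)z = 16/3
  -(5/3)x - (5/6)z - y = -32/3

Row-reduce:
Swap R1 and R2.
R1 ← R1 / (-5/3).
R2 ← R2 / (2).
R1 ← R1 − 3/5·R2.
Rank is 2 with 3 unknowns, leaving z free.

infinitely many solutions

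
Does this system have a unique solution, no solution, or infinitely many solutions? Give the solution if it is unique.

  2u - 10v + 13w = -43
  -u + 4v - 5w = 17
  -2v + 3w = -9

Row-reduce:
R1 ← R1 / (2).
R2 ← R2 + 1·R1.
R2 ← R2 / (-1).
R1 ← R1 + 5·R2.
R3 ← R3 + 2·R2.
Rank is 2 with 3 unknowns, leaving w free.

infinitely many solutions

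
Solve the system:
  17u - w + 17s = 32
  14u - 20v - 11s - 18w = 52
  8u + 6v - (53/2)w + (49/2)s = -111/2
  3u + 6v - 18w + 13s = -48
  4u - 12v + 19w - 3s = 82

Row-reduce:
R1 ← R1 / (17).
R2 ← R2 − 14·R1.
R3 ← R3 − 8·R1.
R4 ← R4 − 3·R1.
R5 ← R5 − 4·R1.
R2 ← R2 / (-20).
R3 ← R3 − 6·R2.
R4 ← R4 − 6·R2.
R5 ← R5 + 12·R2.
R3 ← R3 / (-5301/170).
R1 ← R1 + 1/17·R3.
R2 ← R2 − 73/85·R3.
R4 ← R4 + 1953/85·R3.
R5 ← R5 − 2511/85·R3.
R4 ← R4 / (-157/38).
R1 ← R1 − 579/589·R4.
R2 ← R2 − 3529/2356·R4.
R3 ← R3 + 170/589·R4.
R5 ← R5 − 314/19·R4.
Row 5 reduces to 0 = 1, a contradiction. The system is inconsistent.

no solution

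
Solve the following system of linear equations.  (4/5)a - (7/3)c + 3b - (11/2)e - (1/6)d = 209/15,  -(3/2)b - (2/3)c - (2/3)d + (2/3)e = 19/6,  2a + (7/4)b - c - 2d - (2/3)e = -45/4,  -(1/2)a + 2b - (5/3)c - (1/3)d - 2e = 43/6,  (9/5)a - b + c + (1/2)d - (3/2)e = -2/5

Row-reduce:
R1 ← R1 / (4/5).
R3 ← R3 − 2·R1.
R4 ← R4 + 1/2·R1.
R5 ← R5 − 9/5·R1.
R2 ← R2 / (-3/2).
R1 ← R1 − 15/4·R2.
R3 ← R3 + 23/4·R2.
R4 ← R4 − 31/8·R2.
R5 ← R5 + 31/4·R2.
R3 ← R3 / (133/18).
R1 ← R1 + 55/12·R3.
R2 ← R2 − 4/9·R3.
R4 ← R4 + 349/72·R3.
R5 ← R5 − 349/36·R3.
R4 ← R4 / (-347/228).
R1 ← R1 + 145/114·R4.
R2 ← R2 − 22/57·R4.
R3 ← R3 − 5/38·R4.
R5 ← R5 − 347/114·R4.
Rank is 4 with 5 unknowns, leaving e free.

infinitely many solutions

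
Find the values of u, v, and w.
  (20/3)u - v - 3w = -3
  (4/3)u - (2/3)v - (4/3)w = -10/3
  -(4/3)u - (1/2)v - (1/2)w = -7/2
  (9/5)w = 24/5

Row-reduce the augmented matrix:
R1 ← R1 / (20/3).
R2 ← R2 − 4/3·R1.
R3 ← R3 + 4/3·R1.
R2 ← R2 / (-7/15).
R1 ← R1 + 3/20·R2.
R3 ← R3 + 7/10·R2.
Swap R3 and R4.
R3 ← R3 / (9/5).
R1 ← R1 + 3/14·R3.
R2 ← R2 − 11/7·R3.
R4 reduces to 0 = 0, so the extra equation is consistent.
Reading off the reduced rows gives u = 1, v = 5/3, w = 8/3.

u = 1, v = 5/3, w = 8/3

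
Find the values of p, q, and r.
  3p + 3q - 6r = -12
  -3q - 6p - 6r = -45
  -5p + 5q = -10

p = 3, q = 1, r = 4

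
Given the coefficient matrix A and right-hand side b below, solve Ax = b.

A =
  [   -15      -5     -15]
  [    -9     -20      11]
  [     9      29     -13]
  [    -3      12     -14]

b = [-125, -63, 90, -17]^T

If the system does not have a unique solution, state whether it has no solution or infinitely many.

no solution

Row-reduce:
R1 ← R1 / (-15).
R2 ← R2 + 9·R1.
R3 ← R3 − 9·R1.
R4 ← R4 + 3·R1.
R2 ← R2 / (-17).
R1 ← R1 − 1/3·R2.
R3 ← R3 − 26·R2.
R4 ← R4 − 13·R2.
R3 ← R3 / (146/17).
R1 ← R1 − 71/51·R3.
R2 ← R2 + 20/17·R3.
R4 ← R4 − 73/17·R3.
Row 4 reduces to 0 = 1/2, a contradiction. The system is inconsistent.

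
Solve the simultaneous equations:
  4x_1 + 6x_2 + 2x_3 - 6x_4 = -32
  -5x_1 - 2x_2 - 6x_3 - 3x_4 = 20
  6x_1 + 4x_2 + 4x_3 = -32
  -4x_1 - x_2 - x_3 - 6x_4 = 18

x_1 = -4, x_2 = -3, x_3 = 1, x_4 = 0

Row-reduce the augmented matrix:
R1 ← R1 / (4).
R2 ← R2 + 5·R1.
R3 ← R3 − 6·R1.
R4 ← R4 + 4·R1.
R2 ← R2 / (11/2).
R1 ← R1 − 3/2·R2.
R3 ← R3 + 5·R2.
R4 ← R4 − 5·R2.
R3 ← R3 / (-24/11).
R1 ← R1 − 16/11·R3.
R2 ← R2 + 7/11·R3.
R4 ← R4 − 46/11·R3.
R4 ← R4 / (-7/2).
R1 ← R1 − 1·R4.
R2 ← R2 + 7/4·R4.
R3 ← R3 − 1/4·R4.
Reading off the reduced rows gives x_1 = -4, x_2 = -3, x_3 = 1, x_4 = 0.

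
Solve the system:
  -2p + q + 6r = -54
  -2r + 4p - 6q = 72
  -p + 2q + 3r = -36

Row-reduce the augmented matrix:
R1 ← R1 / (-2).
R2 ← R2 − 4·R1.
R3 ← R3 + 1·R1.
R2 ← R2 / (-4).
R1 ← R1 + 1/2·R2.
R3 ← R3 − 3/2·R2.
R3 ← R3 / (15/4).
R1 ← R1 + 17/4·R3.
R2 ← R2 + 5/2·R3.
Reading off the reduced rows gives p = 6, q = -6, r = -6.

p = 6, q = -6, r = -6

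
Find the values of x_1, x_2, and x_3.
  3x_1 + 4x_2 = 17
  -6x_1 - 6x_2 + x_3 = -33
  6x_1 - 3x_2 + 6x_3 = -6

x_1 = 3, x_2 = 2, x_3 = -3

Row-reduce the augmented matrix:
R1 ← R1 / (3).
R2 ← R2 + 6·R1.
R3 ← R3 − 6·R1.
R2 ← R2 / (2).
R1 ← R1 − 4/3·R2.
R3 ← R3 + 11·R2.
R3 ← R3 / (23/2).
R1 ← R1 + 2/3·R3.
R2 ← R2 − 1/2·R3.
Reading off the reduced rows gives x_1 = 3, x_2 = 2, x_3 = -3.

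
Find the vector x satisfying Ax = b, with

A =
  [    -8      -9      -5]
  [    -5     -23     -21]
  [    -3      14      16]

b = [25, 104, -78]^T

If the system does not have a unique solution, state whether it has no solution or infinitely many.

no solution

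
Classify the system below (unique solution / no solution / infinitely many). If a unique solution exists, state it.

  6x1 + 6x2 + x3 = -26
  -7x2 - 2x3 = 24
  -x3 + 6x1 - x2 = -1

no solution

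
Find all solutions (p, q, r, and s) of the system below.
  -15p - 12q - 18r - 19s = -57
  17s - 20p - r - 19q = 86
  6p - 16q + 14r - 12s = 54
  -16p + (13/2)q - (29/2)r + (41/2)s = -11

Row-reduce:
R1 ← R1 / (-15).
R2 ← R2 + 20·R1.
R3 ← R3 − 6·R1.
R4 ← R4 + 16·R1.
R2 ← R2 / (-3).
R1 ← R1 − 4/5·R2.
R3 ← R3 + 104/5·R2.
R4 ← R4 − 193/10·R2.
R3 ← R3 / (-458/3).
R1 ← R1 − 22/3·R3.
R2 ← R2 + 23/3·R3.
R4 ← R4 − 458/3·R3.
Rank is 3 with 4 unknowns, leaving s free.

infinitely many solutions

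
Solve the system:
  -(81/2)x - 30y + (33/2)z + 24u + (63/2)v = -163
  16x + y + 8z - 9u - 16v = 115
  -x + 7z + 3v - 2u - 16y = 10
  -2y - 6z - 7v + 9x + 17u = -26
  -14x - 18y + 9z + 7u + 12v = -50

no solution

Row-reduce:
R1 ← R1 / (-81/2).
R2 ← R2 − 16·R1.
R3 ← R3 + 1·R1.
R4 ← R4 − 9·R1.
R5 ← R5 + 14·R1.
R2 ← R2 / (-293/27).
R1 ← R1 − 20/27·R2.
R3 ← R3 + 412/27·R2.
R4 ← R4 + 26/3·R2.
R5 ← R5 + 206/27·R2.
R3 ← R3 / (-4050/293).
R1 ← R1 − 171/293·R3.
R2 ← R2 + 392/293·R3.
R4 ← R4 + 4081/293·R3.
R5 ← R5 + 2025/293·R3.
R4 ← R4 / (51118/2025).
R1 ← R1 + 157/225·R4.
R2 ← R2 − 551/2025·R4.
R3 ← R3 − 479/2025·R4.
Row 5 reduces to 0 = -2/3, a contradiction. The system is inconsistent.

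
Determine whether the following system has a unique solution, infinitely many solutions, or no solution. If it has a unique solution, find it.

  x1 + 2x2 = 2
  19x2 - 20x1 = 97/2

x1 = -1, x2 = 3/2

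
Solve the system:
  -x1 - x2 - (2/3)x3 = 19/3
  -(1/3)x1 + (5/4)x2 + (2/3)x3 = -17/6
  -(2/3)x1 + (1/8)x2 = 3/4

no solution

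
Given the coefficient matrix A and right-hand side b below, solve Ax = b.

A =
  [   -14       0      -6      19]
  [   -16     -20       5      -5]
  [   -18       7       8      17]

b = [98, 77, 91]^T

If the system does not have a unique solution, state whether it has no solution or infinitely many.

infinitely many solutions

Row-reduce:
R1 ← R1 / (-14).
R2 ← R2 + 16·R1.
R3 ← R3 + 18·R1.
R2 ← R2 / (-20).
R3 ← R3 − 7·R2.
R3 ← R3 / (2781/140).
R1 ← R1 − 3/7·R3.
R2 ← R2 + 83/140·R3.
Rank is 3 with 4 unknowns, leaving x_4 free.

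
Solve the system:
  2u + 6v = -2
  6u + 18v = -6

Row-reduce:
R1 ← R1 / (2).
R2 ← R2 − 6·R1.
Rank is 1 with 2 unknowns, leaving v free.

infinitely many solutions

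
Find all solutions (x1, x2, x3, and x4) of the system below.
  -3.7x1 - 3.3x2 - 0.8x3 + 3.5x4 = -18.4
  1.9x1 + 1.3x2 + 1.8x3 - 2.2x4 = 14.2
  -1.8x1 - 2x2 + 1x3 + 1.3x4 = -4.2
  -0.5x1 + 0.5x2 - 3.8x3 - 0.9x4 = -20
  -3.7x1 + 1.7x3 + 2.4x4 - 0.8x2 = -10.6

Row-reduce the augmented matrix:
R1 ← R1 / (-37/10).
R2 ← R2 − 19/10·R1.
R3 ← R3 + 9/5·R1.
R4 ← R4 + 1/2·R1.
R5 ← R5 + 37/10·R1.
R2 ← R2 / (-73/185).
R1 ← R1 − 33/37·R2.
R3 ← R3 + 73/185·R2.
R4 ← R4 − 35/37·R2.
R5 ← R5 − 5/2·R2.
Swap R3 and R4.
R3 ← R3 / (-132/365).
R1 ← R1 − 245/73·R3.
R2 ← R2 + 257/73·R3.
R5 ← R5 − 825/73·R3.
Swap R4 and R5.
R4 ← R4 / (-3069/40).
R1 ← R1 + 2073/88·R4.
R2 ← R2 − 2093/88·R4.
R3 ← R3 − 569/88·R4.
R5 reduces to 0 = 0, so the extra equation is consistent.
Reading off the reduced rows gives x1 = 6, x2 = 0, x3 = 4, x4 = 2.

x1 = 6, x2 = 0, x3 = 4, x4 = 2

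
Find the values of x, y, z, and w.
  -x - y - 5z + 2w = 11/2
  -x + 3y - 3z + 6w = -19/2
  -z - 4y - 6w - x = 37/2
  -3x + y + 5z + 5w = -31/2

x = -1, y = -1, z = -3/2, w = -2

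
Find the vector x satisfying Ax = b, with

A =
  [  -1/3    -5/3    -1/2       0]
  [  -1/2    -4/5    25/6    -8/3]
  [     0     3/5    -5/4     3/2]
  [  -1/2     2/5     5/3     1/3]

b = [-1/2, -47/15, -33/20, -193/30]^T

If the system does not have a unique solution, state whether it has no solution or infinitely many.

infinitely many solutions

Row-reduce:
R1 ← R1 / (-1/3).
R2 ← R2 + 1/2·R1.
R4 ← R4 + 1/2·R1.
R2 ← R2 / (17/10).
R1 ← R1 − 5·R2.
R3 ← R3 − 3/5·R2.
R4 ← R4 − 29/10·R2.
R3 ← R3 / (-203/68).
R1 ← R1 + 661/51·R3.
R2 ← R2 − 295/102·R3.
R4 ← R4 + 203/34·R3.
Rank is 3 with 4 unknowns, leaving x_4 free.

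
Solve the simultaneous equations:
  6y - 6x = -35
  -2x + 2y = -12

no solution

Row-reduce:
R1 ← R1 / (-6).
R2 ← R2 + 2·R1.
Row 2 reduces to 0 = -1/3, a contradiction. The system is inconsistent.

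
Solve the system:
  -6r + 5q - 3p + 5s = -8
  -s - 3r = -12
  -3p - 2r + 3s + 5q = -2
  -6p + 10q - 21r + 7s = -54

no solution

Row-reduce:
R1 ← R1 / (-3).
R3 ← R3 + 3·R1.
R4 ← R4 + 6·R1.
R2 ← R2 / (-3).
R1 ← R1 − 2·R2.
R3 ← R3 − 4·R2.
R4 ← R4 + 9·R2.
R3 ← R3 / (-10/3).
R1 ← R1 + 7/3·R3.
R2 ← R2 − 1/3·R3.
Row 4 reduces to 0 = -2, a contradiction. The system is inconsistent.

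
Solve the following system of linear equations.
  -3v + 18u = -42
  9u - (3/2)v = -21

Row-reduce:
R1 ← R1 / (18).
R2 ← R2 − 9·R1.
Rank is 1 with 2 unknowns, leaving v free.

infinitely many solutions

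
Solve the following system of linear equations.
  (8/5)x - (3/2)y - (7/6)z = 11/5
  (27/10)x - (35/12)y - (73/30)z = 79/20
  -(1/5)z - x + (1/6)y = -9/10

infinitely many solutions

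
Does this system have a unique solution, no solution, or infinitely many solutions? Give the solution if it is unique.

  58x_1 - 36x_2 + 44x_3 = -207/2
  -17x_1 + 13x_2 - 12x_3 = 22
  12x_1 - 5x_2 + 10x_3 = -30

no solution

Row-reduce:
R1 ← R1 / (58).
R2 ← R2 + 17·R1.
R3 ← R3 − 12·R1.
R2 ← R2 / (71/29).
R1 ← R1 + 18/29·R2.
R3 ← R3 − 71/29·R2.
Row 3 reduces to 0 = -1/4, a contradiction. The system is inconsistent.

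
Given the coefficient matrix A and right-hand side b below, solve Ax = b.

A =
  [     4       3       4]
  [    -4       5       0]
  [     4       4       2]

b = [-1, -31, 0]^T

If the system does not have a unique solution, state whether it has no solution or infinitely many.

x_1 = 4, x_2 = -3, x_3 = -2

Row-reduce the augmented matrix:
R1 ← R1 / (4).
R2 ← R2 + 4·R1.
R3 ← R3 − 4·R1.
R2 ← R2 / (8).
R1 ← R1 − 3/4·R2.
R3 ← R3 − 1·R2.
R3 ← R3 / (-5/2).
R1 ← R1 − 5/8·R3.
R2 ← R2 − 1/2·R3.
Reading off the reduced rows gives x_1 = 4, x_2 = -3, x_3 = -2.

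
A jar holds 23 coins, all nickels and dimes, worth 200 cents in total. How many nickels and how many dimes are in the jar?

nickels: 6, dimes: 17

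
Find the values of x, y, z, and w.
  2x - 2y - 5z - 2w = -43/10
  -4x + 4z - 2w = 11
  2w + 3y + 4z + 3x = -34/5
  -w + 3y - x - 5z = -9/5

x = -2, y = -3/5, z = 1/2, w = -1/2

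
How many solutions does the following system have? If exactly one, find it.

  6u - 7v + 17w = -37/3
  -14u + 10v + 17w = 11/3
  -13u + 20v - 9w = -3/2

u = -5/2, v = -2, w = -2/3

Row-reduce the augmented matrix:
R1 ← R1 / (6).
R2 ← R2 + 14·R1.
R3 ← R3 + 13·R1.
R2 ← R2 / (-19/3).
R1 ← R1 + 7/6·R2.
R3 ← R3 − 29/6·R2.
R3 ← R3 / (2701/38).
R1 ← R1 + 289/38·R3.
R2 ← R2 + 170/19·R3.
Reading off the reduced rows gives u = -5/2, v = -2, w = -2/3.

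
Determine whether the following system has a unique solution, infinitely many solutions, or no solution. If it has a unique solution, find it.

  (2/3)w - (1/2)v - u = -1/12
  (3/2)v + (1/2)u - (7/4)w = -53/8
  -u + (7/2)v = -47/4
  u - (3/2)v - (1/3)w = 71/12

Row-reduce the augmented matrix:
R1 ← R1 / (-1).
R2 ← R2 − 1/2·R1.
R3 ← R3 + 1·R1.
R4 ← R4 − 1·R1.
R2 ← R2 / (5/4).
R1 ← R1 − 1/2·R2.
R3 ← R3 − 4·R2.
R4 ← R4 + 2·R2.
R3 ← R3 / (58/15).
R1 ← R1 + 1/10·R3.
R2 ← R2 + 17/15·R3.
R4 ← R4 + 29/15·R3.
R4 reduces to 0 = 0, so the extra equation is consistent.
Reading off the reduced rows gives u = 3, v = -5/2, w = 5/2.

u = 3, v = -5/2, w = 5/2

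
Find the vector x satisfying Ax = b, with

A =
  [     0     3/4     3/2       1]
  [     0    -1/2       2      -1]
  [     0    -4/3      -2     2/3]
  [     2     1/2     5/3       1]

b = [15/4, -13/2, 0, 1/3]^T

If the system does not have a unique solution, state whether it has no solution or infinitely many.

Row-reduce the augmented matrix:
Swap R1 and R4.
R1 ← R1 / (2).
R2 ← R2 / (-1/2).
R1 ← R1 − 1/4·R2.
R3 ← R3 + 4/3·R2.
R4 ← R4 − 3/4·R2.
R3 ← R3 / (-22/3).
R1 ← R1 − 11/6·R3.
R2 ← R2 + 4·R3.
R4 ← R4 − 9/2·R3.
R4 ← R4 / (17/11).
R1 ← R1 − 5/6·R4.
R2 ← R2 − 2/11·R4.
R3 ← R3 + 5/11·R4.
Reading off the reduced rows gives x_1 = -5/4, x_2 = 3, x_3 = -1, x_4 = 3.

x_1 = -5/4, x_2 = 3, x_3 = -1, x_4 = 3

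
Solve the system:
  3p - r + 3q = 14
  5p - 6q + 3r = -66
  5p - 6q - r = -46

Row-reduce the augmented matrix:
R1 ← R1 / (3).
R2 ← R2 − 5·R1.
R3 ← R3 − 5·R1.
R2 ← R2 / (-11).
R1 ← R1 − 1·R2.
R3 ← R3 + 11·R2.
R3 ← R3 / (-4).
R1 ← R1 − 1/11·R3.
R2 ← R2 + 14/33·R3.
Reading off the reduced rows gives p = -3, q = 6, r = -5.

p = -3, q = 6, r = -5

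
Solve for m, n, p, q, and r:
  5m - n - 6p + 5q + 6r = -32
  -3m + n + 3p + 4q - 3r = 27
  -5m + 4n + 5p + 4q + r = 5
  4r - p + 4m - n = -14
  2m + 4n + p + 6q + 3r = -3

Row-reduce the augmented matrix:
R1 ← R1 / (5).
R2 ← R2 + 3·R1.
R3 ← R3 + 5·R1.
R4 ← R4 − 4·R1.
R5 ← R5 − 2·R1.
R2 ← R2 / (2/5).
R1 ← R1 + 1/5·R2.
R3 ← R3 − 3·R2.
R4 ← R4 + 1/5·R2.
R5 ← R5 − 22/5·R2.
R3 ← R3 / (7/2).
R1 ← R1 + 3/2·R3.
R2 ← R2 + 3/2·R3.
R4 ← R4 − 7/2·R3.
R5 ← R5 − 10·R3.
R4 ← R4 / (43).
R1 ← R1 + 99/7·R4.
R2 ← R2 + 8/7·R4.
R3 ← R3 + 87/7·R4.
R5 ← R5 − 359/7·R4.
R5 ← R5 / (-2879/301).
R1 ← R1 − 477/301·R5.
R2 ← R2 − 750/301·R5.
R3 ← R3 + 46/301·R5.
R4 ← R4 + 3/43·R5.
Reading off the reduced rows gives m = 2, n = -2, p = 4, q = 2, r = -5.

m = 2, n = -2, p = 4, q = 2, r = -5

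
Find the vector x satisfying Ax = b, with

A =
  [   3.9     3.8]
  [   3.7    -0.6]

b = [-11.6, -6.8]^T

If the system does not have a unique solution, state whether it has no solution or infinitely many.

x_1 = -2, x_2 = -1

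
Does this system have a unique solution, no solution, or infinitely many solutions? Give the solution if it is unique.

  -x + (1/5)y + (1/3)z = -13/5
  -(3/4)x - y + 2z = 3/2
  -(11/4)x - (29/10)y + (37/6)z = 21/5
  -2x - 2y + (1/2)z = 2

Row-reduce:
R1 ← R1 / (-1).
R2 ← R2 + 3/4·R1.
R3 ← R3 + 11/4·R1.
R4 ← R4 + 2·R1.
R2 ← R2 / (-23/20).
R1 ← R1 + 1/5·R2.
R3 ← R3 + 69/20·R2.
R4 ← R4 + 12/5·R2.
Swap R3 and R4.
R3 ← R3 / (-527/138).
R1 ← R1 + 44/69·R3.
R2 ← R2 + 35/23·R3.
Row 4 reduces to 0 = 1, a contradiction. The system is inconsistent.

no solution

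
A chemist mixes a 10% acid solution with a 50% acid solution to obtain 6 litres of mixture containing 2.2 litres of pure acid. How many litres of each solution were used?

litres of solution A: 2, litres of solution B: 4

Let a = litres of solution A, b = litres of solution B.
  a + b = 6
  (1/2)b + (1/10)a = 11/5
Row-reduce the augmented matrix:
R2 ← R2 − 1/10·R1.
R2 ← R2 / (2/5).
R1 ← R1 − 1·R2.
Reading off the reduced rows gives a = 2, b = 4.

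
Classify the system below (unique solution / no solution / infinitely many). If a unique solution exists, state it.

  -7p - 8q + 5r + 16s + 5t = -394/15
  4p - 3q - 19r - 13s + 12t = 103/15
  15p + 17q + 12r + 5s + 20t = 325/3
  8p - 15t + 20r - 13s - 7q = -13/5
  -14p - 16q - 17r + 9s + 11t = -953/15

p = 4/5, q = 8/3, r = 4/3, s = -1, t = 2

Row-reduce the augmented matrix:
R1 ← R1 / (-7).
R2 ← R2 − 4·R1.
R3 ← R3 − 15·R1.
R4 ← R4 − 8·R1.
R5 ← R5 + 14·R1.
R2 ← R2 / (-53/7).
R1 ← R1 − 8/7·R2.
R3 ← R3 + 1/7·R2.
R4 ← R4 + 113/7·R2.
R3 ← R3 / (1220/53).
R1 ← R1 + 167/53·R3.
R2 ← R2 − 113/53·R3.
R4 ← R4 − 3187/53·R3.
R5 ← R5 + 27·R3.
R4 ← R4 / (-54477/610).
R1 ← R1 − 1537/610·R4.
R2 ← R2 + 1913/610·R4.
R3 ← R3 − 1043/610·R4.
R5 ← R5 − 14131/610·R4.
R5 ← R5 / (197923/36318).
R1 ← R1 − 41684/18159·R5.
R2 ← R2 + 20009/36318·R5.
R3 ← R3 + 17873/18159·R5.
R4 ← R4 − 48989/36318·R5.
Reading off the reduced rows gives p = 4/5, q = 8/3, r = 4/3, s = -1, t = 2.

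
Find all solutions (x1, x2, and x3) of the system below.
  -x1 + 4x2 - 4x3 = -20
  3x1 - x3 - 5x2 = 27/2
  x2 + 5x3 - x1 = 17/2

Row-reduce the augmented matrix:
R1 ← R1 / (-1).
R2 ← R2 − 3·R1.
R3 ← R3 + 1·R1.
R2 ← R2 / (7).
R1 ← R1 + 4·R2.
R3 ← R3 + 3·R2.
R3 ← R3 / (24/7).
R1 ← R1 + 24/7·R3.
R2 ← R2 + 13/7·R3.
Reading off the reduced rows gives x1 = 2, x2 = -2, x3 = 5/2.

x1 = 2, x2 = -2, x3 = 5/2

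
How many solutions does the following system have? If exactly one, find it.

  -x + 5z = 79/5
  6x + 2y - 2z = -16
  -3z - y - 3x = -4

Row-reduce the augmented matrix:
R1 ← R1 / (-1).
R2 ← R2 − 6·R1.
R3 ← R3 + 3·R1.
R2 ← R2 / (2).
R3 ← R3 + 1·R2.
R3 ← R3 / (-4).
R1 ← R1 + 5·R3.
R2 ← R2 − 14·R3.
Reading off the reduced rows gives x = -4/5, y = -13/5, z = 3.

x = -4/5, y = -13/5, z = 3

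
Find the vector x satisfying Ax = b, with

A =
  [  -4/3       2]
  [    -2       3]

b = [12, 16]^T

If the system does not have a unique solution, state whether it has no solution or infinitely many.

no solution

Row-reduce:
R1 ← R1 / (-4/3).
R2 ← R2 + 2·R1.
Row 2 reduces to 0 = -2, a contradiction. The system is inconsistent.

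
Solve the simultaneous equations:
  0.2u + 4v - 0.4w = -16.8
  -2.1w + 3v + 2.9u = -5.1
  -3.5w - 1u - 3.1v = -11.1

Row-reduce the augmented matrix:
R1 ← R1 / (1/5).
R2 ← R2 − 29/10·R1.
R3 ← R3 + 1·R1.
R2 ← R2 / (-55).
R1 ← R1 − 20·R2.
R3 ← R3 − 169/10·R2.
R3 ← R3 / (-23997/5500).
R1 ← R1 + 36/55·R3.
R2 ← R2 + 37/550·R3.
Reading off the reduced rows gives u = 6, v = -4, w = 5.

u = 6, v = -4, w = 5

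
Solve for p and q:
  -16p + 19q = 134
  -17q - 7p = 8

p = -6, q = 2

Row-reduce the augmented matrix:
R1 ← R1 / (-16).
R2 ← R2 + 7·R1.
R2 ← R2 / (-405/16).
R1 ← R1 + 19/16·R2.
Reading off the reduced rows gives p = -6, q = 2.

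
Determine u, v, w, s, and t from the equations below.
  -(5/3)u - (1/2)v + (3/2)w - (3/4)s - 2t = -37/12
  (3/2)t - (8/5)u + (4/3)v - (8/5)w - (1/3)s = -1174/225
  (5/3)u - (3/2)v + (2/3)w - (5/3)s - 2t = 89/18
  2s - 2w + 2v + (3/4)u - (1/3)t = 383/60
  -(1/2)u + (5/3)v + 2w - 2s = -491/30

Row-reduce the augmented matrix:
R1 ← R1 / (-5/3).
R2 ← R2 + 8/5·R1.
R3 ← R3 − 5/3·R1.
R4 ← R4 − 3/4·R1.
R5 ← R5 + 1/2·R1.
R2 ← R2 / (136/75).
R1 ← R1 − 3/10·R2.
R3 ← R3 + 2·R2.
R4 ← R4 − 71/40·R2.
R5 ← R5 − 109/60·R2.
R3 ← R3 / (-121/102).
R1 ← R1 + 27/68·R3.
R2 ← R2 + 57/34·R3.
R4 ← R4 − 449/272·R3.
R5 ← R5 − 625/136·R3.
R4 ← R4 / (-11503/7744).
R1 ← R1 − 2037/1936·R4.
R2 ← R2 − 2929/968·R4.
R3 ← R3 − 203/121·R4.
R5 ← R5 + 114677/11616·R4.
R5 ← R5 / (5972531/207054).
R1 ← R1 + 31738/11503·R5.
R2 ← R2 + 268124/34509·R5.
R3 ← R3 + 737129/138036·R5.
R4 ← R4 − 227591/69018·R5.
Reading off the reduced rows gives u = 7/5, v = -3, w = -3, s = 7/3, t = -2.

u = 7/5, v = -3, w = -3, s = 7/3, t = -2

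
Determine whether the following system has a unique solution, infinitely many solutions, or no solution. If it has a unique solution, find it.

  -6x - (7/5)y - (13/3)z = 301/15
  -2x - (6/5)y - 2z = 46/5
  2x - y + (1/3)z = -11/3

no solution

Row-reduce:
R1 ← R1 / (-6).
R2 ← R2 + 2·R1.
R3 ← R3 − 2·R1.
R2 ← R2 / (-11/15).
R1 ← R1 − 7/30·R2.
R3 ← R3 + 22/15·R2.
Row 3 reduces to 0 = -2, a contradiction. The system is inconsistent.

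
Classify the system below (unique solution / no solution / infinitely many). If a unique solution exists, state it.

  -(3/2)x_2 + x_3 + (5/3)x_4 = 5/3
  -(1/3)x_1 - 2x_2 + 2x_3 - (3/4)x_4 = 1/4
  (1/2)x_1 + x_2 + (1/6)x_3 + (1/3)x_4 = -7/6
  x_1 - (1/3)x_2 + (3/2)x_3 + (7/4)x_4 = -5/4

Row-reduce the augmented matrix:
Swap R1 and R2.
R1 ← R1 / (-1/3).
R3 ← R3 − 1/2·R1.
R4 ← R4 − 1·R1.
R2 ← R2 / (-3/2).
R1 ← R1 − 6·R2.
R3 ← R3 + 2·R2.
R4 ← R4 + 19/3·R2.
R3 ← R3 / (11/6).
R1 ← R1 + 2·R3.
R2 ← R2 + 2/3·R3.
R4 ← R4 − 59/18·R3.
R4 ← R4 / (-5105/2376).
R1 ← R1 − 743/132·R4.
R2 ← R2 + 437/198·R4.
R3 ← R3 + 217/132·R4.
Reading off the reduced rows gives x_1 = -3, x_2 = 0, x_3 = 0, x_4 = 1.

x_1 = -3, x_2 = 0, x_3 = 0, x_4 = 1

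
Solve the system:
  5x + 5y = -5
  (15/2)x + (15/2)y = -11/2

no solution

Row-reduce:
R1 ← R1 / (5).
R2 ← R2 − 15/2·R1.
Row 2 reduces to 0 = 2, a contradiction. The system is inconsistent.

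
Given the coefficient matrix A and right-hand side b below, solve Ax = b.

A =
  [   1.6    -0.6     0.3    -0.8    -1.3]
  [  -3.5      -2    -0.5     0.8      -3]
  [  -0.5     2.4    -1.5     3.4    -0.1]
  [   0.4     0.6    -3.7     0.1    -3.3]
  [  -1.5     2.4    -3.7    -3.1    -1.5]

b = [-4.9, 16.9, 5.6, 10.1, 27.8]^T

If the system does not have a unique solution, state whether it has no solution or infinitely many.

x_1 = -5, x_2 = 4, x_3 = 0, x_4 = -2, x_5 = -3

Row-reduce the augmented matrix:
R1 ← R1 / (8/5).
R2 ← R2 + 7/2·R1.
R3 ← R3 + 1/2·R1.
R4 ← R4 − 2/5·R1.
R5 ← R5 + 3/2·R1.
R2 ← R2 / (-53/16).
R1 ← R1 + 3/8·R2.
R3 ← R3 − 177/80·R2.
R4 ← R4 − 3/4·R2.
R5 ← R5 − 147/80·R2.
R3 ← R3 / (-69/53).
R1 ← R1 − 9/53·R3.
R2 ← R2 + 5/106·R3.
R4 ← R4 + 991/265·R3.
R5 ← R5 + 883/265·R3.
R4 ← R4 / (-41059/5750).
R1 ← R1 + 37/575·R4.
R2 ← R2 − 9/46·R4.
R3 ← R3 + 1111/575·R4.
R5 ← R5 + 62187/5750·R4.
R5 ← R5 / (-158801/21610).
R1 ← R1 + 65817/82118·R5.
R2 ← R2 − 353631/164236·R5.
R3 ← R3 − 92197/82118·R5.
R4 ← R4 + 48115/41059·R5.
Reading off the reduced rows gives x_1 = -5, x_2 = 4, x_3 = 0, x_4 = -2, x_5 = -3.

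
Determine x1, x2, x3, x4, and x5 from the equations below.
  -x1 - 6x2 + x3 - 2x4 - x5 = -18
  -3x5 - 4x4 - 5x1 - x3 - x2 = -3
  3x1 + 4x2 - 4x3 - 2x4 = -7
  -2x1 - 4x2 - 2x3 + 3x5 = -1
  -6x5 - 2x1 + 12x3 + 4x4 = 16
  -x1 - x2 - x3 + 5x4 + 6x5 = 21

x1 = -3, x2 = 3, x3 = 2, x4 = 1, x5 = 3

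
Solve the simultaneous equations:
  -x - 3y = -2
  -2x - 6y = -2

Row-reduce:
R1 ← R1 / (-1).
R2 ← R2 + 2·R1.
Row 2 reduces to 0 = 2, a contradiction. The system is inconsistent.

no solution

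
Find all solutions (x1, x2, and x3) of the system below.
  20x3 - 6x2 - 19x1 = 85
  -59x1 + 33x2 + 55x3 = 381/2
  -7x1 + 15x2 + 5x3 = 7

no solution

Row-reduce:
R1 ← R1 / (-19).
R2 ← R2 + 59·R1.
R3 ← R3 + 7·R1.
R2 ← R2 / (981/19).
R1 ← R1 − 6/19·R2.
R3 ← R3 − 327/19·R2.
Row 3 reduces to 0 = 1/6, a contradiction. The system is inconsistent.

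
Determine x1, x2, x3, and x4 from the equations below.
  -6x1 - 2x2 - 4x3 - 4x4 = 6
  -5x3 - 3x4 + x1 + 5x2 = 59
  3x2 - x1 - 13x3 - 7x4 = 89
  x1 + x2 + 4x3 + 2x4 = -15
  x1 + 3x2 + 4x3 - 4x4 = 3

x1 = 1, x2 = 6, x3 = -5, x4 = -1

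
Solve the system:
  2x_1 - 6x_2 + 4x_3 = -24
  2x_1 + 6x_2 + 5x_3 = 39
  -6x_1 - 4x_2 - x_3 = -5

x_1 = -3, x_2 = 5, x_3 = 3

Row-reduce the augmented matrix:
R1 ← R1 / (2).
R2 ← R2 − 2·R1.
R3 ← R3 + 6·R1.
R2 ← R2 / (12).
R1 ← R1 + 3·R2.
R3 ← R3 + 22·R2.
R3 ← R3 / (77/6).
R1 ← R1 − 9/4·R3.
R2 ← R2 − 1/12·R3.
Reading off the reduced rows gives x_1 = -3, x_2 = 5, x_3 = 3.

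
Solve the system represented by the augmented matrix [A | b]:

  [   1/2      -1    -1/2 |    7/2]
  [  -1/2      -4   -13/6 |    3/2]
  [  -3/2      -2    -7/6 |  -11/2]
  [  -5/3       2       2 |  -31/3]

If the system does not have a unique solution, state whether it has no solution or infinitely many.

Row-reduce the augmented matrix:
R1 ← R1 / (1/2).
R2 ← R2 + 1/2·R1.
R3 ← R3 + 3/2·R1.
R4 ← R4 + 5/3·R1.
R2 ← R2 / (-5).
R1 ← R1 + 2·R2.
R3 ← R3 + 5·R2.
R4 ← R4 + 4/3·R2.
Swap R3 and R4.
R3 ← R3 / (47/45).
R1 ← R1 − 1/15·R3.
R2 ← R2 − 8/15·R3.
R4 reduces to 0 = 0, so the extra equation is consistent.
Reading off the reduced rows gives x_1 = 5, x_2 = -1, x_3 = 0.

x_1 = 5, x_2 = -1, x_3 = 0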